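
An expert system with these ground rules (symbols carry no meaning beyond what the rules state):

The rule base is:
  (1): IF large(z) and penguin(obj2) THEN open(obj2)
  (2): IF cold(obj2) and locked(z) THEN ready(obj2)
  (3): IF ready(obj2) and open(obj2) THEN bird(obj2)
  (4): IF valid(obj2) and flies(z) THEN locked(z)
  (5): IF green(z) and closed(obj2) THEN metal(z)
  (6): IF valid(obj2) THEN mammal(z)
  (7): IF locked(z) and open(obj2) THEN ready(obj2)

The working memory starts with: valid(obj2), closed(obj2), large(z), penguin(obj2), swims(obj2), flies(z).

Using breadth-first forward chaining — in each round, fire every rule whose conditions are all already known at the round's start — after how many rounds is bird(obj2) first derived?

3

Round 1: (1) [IF large(z) and penguin(obj2) THEN open(obj2)]; (4) [IF valid(obj2) and flies(z) THEN locked(z)]; (6) [IF valid(obj2) THEN mammal(z)]. New: open(obj2), locked(z), mammal(z).
Round 2: (7) [IF locked(z) and open(obj2) THEN ready(obj2)]. New: ready(obj2).
Round 3: (3) [IF ready(obj2) and open(obj2) THEN bird(obj2)]. New: bird(obj2).
bird(obj2) first appears in round 3.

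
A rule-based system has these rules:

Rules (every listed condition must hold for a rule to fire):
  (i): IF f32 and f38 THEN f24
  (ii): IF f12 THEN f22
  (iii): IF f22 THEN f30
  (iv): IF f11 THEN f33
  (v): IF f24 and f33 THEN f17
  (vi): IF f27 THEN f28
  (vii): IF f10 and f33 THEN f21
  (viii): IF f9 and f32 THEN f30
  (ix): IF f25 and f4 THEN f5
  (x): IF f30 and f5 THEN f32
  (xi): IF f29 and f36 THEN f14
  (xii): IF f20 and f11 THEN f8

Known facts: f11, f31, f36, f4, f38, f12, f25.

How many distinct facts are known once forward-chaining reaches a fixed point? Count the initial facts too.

Round 1 fires (ii), (iv), (ix), giving f22, f33, f5.
Round 2 fires (iii), giving f30.
Round 3 fires (x), giving f32.
Round 4 fires (i), giving f24.
Round 5 fires (v), giving f17.
Closure: {f11, f12, f17, f22, f24, f25, f30, f31, f32, f33, f36, f38, f4, f5} — 14 facts.

14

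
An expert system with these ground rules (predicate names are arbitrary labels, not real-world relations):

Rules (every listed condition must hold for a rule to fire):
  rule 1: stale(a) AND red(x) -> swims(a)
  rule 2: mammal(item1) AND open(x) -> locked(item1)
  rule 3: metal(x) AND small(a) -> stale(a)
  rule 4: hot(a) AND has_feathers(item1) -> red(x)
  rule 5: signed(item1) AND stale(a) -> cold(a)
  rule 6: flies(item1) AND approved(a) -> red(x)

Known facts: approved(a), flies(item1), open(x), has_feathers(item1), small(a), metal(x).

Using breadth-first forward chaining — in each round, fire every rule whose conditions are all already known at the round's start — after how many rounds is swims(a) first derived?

2

[1] rule 3 [metal(x) AND small(a) -> stale(a)]; rule 6 [flies(item1) AND approved(a) -> red(x)]. ⇒ new: stale(a), red(x).
[2] rule 1 [stale(a) AND red(x) -> swims(a)]. ⇒ new: swims(a).
swims(a) first appears in round 2.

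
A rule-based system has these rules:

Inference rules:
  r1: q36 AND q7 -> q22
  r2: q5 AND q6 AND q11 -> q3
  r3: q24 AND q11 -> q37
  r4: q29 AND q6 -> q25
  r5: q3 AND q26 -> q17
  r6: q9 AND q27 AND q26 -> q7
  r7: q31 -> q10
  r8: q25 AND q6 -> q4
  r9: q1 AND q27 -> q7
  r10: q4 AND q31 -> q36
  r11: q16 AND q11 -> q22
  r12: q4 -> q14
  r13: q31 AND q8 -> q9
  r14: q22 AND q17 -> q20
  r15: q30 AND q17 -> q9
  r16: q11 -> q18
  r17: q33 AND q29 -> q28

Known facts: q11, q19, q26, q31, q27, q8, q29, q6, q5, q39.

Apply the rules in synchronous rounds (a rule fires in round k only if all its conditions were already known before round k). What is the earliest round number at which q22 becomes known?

4

Round 1 fires r2, r4, r7, r13, r16, giving q3, q25, q10, q9, q18.
Round 2 fires r5, r6, r8, giving q17, q7, q4.
Round 3 fires r10, r12, giving q36, q14.
Round 4 fires r1, giving q22.
q22 first appears in round 4.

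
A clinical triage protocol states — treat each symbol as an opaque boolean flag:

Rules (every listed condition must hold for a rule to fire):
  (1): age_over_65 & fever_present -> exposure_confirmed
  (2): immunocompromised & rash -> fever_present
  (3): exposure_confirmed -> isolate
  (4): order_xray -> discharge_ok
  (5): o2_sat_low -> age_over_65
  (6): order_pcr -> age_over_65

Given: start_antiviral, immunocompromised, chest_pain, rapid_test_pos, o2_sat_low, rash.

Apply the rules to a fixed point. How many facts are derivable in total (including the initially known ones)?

10

Round 1: (2) [immunocompromised & rash -> fever_present]; (5) [o2_sat_low -> age_over_65]. Adds fever_present, age_over_65.
Round 2: (1) [age_over_65 & fever_present -> exposure_confirmed]. Adds exposure_confirmed.
Round 3: (3) [exposure_confirmed -> isolate]. Adds isolate.
Closure: {age_over_65, chest_pain, exposure_confirmed, fever_present, immunocompromised, isolate, o2_sat_low, rapid_test_pos, rash, start_antiviral} — 10 facts.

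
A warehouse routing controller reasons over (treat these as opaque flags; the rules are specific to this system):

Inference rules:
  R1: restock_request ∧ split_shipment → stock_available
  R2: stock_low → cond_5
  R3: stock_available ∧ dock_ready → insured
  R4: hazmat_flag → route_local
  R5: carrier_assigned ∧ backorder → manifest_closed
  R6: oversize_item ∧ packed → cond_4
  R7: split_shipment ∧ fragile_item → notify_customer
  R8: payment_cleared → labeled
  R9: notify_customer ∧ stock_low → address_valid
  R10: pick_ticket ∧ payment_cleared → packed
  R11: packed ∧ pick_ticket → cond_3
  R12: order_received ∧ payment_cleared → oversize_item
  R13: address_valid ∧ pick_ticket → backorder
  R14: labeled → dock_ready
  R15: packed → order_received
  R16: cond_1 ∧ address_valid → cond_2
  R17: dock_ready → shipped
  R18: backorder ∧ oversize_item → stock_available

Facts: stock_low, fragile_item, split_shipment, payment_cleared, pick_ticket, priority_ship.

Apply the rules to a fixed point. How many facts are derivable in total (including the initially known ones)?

20

Round 1: R2 [stock_low → cond_5]; R7 [split_shipment ∧ fragile_item → notify_customer]; R8 [payment_cleared → labeled]; R10 [pick_ticket ∧ payment_cleared → packed]. Adds cond_5, notify_customer, labeled, packed.
Round 2: R9 [notify_customer ∧ stock_low → address_valid]; R11 [packed ∧ pick_ticket → cond_3]; R14 [labeled → dock_ready]; R15 [packed → order_received]. Adds address_valid, cond_3, dock_ready, order_received.
Round 3: R12 [order_received ∧ payment_cleared → oversize_item]; R13 [address_valid ∧ pick_ticket → backorder]; R17 [dock_ready → shipped]. Adds oversize_item, backorder, shipped.
Round 4: R6 [oversize_item ∧ packed → cond_4]; R18 [backorder ∧ oversize_item → stock_available]. Adds cond_4, stock_available.
Round 5: R3 [stock_available ∧ dock_ready → insured]. Adds insured.
Closure: {address_valid, backorder, cond_3, cond_4, cond_5, dock_ready, fragile_item, insured, labeled, notify_customer, order_received, oversize_item, packed, payment_cleared, pick_ticket, priority_ship, shipped, split_shipment, stock_available, stock_low} — 20 facts.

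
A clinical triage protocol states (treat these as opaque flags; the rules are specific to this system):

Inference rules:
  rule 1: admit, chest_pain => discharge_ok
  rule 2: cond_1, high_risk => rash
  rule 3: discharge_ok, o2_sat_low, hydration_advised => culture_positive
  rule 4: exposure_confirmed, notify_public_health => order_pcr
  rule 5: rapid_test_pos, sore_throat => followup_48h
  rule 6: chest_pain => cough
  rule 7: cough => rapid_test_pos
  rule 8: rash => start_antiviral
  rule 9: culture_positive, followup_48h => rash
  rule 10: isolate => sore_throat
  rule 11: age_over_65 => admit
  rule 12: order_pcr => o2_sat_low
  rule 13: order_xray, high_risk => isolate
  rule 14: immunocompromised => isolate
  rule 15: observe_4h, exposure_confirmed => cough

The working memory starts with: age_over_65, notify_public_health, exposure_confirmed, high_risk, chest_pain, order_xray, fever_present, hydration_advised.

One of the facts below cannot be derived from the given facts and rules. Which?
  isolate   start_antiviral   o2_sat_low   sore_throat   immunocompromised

Round 1 fires rule 4, rule 6, rule 11, rule 13, giving order_pcr, cough, admit, isolate.
Round 2 fires rule 1, rule 7, rule 10, rule 12, giving discharge_ok, rapid_test_pos, sore_throat, o2_sat_low.
Round 3 fires rule 3, rule 5, giving culture_positive, followup_48h.
Round 4 fires rule 9, giving rash.
Round 5 fires rule 8, giving start_antiviral.
Derived: sore_throat (round 2), isolate (round 1), o2_sat_low (round 2), start_antiviral (round 5). immunocompromised never appears in any round.

immunocompromised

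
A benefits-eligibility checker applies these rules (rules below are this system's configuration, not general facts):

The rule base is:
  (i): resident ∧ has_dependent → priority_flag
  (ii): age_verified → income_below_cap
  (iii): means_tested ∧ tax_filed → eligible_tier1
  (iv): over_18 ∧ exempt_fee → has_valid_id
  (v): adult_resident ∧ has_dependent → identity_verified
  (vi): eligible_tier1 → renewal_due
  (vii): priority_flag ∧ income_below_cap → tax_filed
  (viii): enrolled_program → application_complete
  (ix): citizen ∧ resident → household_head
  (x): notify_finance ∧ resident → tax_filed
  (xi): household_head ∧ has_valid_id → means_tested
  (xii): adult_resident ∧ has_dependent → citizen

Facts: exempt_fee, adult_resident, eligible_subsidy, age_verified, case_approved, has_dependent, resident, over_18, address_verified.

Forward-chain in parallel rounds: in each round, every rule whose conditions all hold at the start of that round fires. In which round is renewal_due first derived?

5

[1] (i) [resident ∧ has_dependent → priority_flag]; (ii) [age_verified → income_below_cap]; (iv) [over_18 ∧ exempt_fee → has_valid_id]; (v) [adult_resident ∧ has_dependent → identity_verified]; (xii) [adult_resident ∧ has_dependent → citizen]. ⇒ new: priority_flag, income_below_cap, has_valid_id, identity_verified, citizen.
[2] (vii) [priority_flag ∧ income_below_cap → tax_filed]; (ix) [citizen ∧ resident → household_head]. ⇒ new: tax_filed, household_head.
[3] (xi) [household_head ∧ has_valid_id → means_tested]. ⇒ new: means_tested.
[4] (iii) [means_tested ∧ tax_filed → eligible_tier1]. ⇒ new: eligible_tier1.
[5] (vi) [eligible_tier1 → renewal_due]. ⇒ new: renewal_due.
renewal_due first appears in round 5.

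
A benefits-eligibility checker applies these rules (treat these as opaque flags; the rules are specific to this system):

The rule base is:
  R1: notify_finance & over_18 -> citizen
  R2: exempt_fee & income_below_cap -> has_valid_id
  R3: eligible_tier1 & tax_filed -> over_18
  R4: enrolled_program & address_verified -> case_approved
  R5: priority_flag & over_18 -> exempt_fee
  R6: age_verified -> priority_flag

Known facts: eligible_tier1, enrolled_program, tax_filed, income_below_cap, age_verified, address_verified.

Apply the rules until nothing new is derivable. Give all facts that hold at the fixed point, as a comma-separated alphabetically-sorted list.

address_verified, age_verified, case_approved, eligible_tier1, enrolled_program, exempt_fee, has_valid_id, income_below_cap, over_18, priority_flag, tax_filed

[1] R3 [eligible_tier1 & tax_filed -> over_18]; R4 [enrolled_program & address_verified -> case_approved]; R6 [age_verified -> priority_flag]. ⇒ new: over_18, case_approved, priority_flag.
[2] R5 [priority_flag & over_18 -> exempt_fee]. ⇒ new: exempt_fee.
[3] R2 [exempt_fee & income_below_cap -> has_valid_id]. ⇒ new: has_valid_id.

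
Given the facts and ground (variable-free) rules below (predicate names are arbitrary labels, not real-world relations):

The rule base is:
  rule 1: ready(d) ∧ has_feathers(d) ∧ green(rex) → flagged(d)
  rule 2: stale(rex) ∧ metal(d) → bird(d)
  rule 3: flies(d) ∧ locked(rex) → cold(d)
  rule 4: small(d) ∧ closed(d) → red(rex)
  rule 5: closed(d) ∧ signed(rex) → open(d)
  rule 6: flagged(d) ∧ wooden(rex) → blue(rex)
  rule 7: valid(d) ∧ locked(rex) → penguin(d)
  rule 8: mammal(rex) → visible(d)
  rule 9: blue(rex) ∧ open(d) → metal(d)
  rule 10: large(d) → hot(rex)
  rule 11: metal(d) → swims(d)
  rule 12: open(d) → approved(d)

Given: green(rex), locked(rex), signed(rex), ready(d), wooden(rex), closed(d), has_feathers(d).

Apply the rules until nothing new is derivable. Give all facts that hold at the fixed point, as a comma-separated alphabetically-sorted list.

approved(d), blue(rex), closed(d), flagged(d), green(rex), has_feathers(d), locked(rex), metal(d), open(d), ready(d), signed(rex), swims(d), wooden(rex)

Round 1 fires rule 1, rule 5, giving flagged(d), open(d).
Round 2 fires rule 6, rule 12, giving blue(rex), approved(d).
Round 3 fires rule 9, giving metal(d).
Round 4 fires rule 11, giving swims(d).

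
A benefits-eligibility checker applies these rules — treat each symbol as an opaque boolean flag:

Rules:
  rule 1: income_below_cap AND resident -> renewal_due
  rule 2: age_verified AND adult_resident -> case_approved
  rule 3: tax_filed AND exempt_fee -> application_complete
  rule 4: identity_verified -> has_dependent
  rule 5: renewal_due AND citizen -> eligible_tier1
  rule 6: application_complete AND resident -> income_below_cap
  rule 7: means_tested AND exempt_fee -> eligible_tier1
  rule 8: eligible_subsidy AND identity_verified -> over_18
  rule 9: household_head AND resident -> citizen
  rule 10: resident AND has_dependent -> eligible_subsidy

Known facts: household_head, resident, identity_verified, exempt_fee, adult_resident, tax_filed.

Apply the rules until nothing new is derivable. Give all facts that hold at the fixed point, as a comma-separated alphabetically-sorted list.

[1] rule 3 [tax_filed AND exempt_fee -> application_complete]; rule 4 [identity_verified -> has_dependent]; rule 9 [household_head AND resident -> citizen]. ⇒ new: application_complete, has_dependent, citizen.
[2] rule 6 [application_complete AND resident -> income_below_cap]; rule 10 [resident AND has_dependent -> eligible_subsidy]. ⇒ new: income_below_cap, eligible_subsidy.
[3] rule 1 [income_below_cap AND resident -> renewal_due]; rule 8 [eligible_subsidy AND identity_verified -> over_18]. ⇒ new: renewal_due, over_18.
[4] rule 5 [renewal_due AND citizen -> eligible_tier1]. ⇒ new: eligible_tier1.

adult_resident, application_complete, citizen, eligible_subsidy, eligible_tier1, exempt_fee, has_dependent, household_head, identity_verified, income_below_cap, over_18, renewal_due, resident, tax_filed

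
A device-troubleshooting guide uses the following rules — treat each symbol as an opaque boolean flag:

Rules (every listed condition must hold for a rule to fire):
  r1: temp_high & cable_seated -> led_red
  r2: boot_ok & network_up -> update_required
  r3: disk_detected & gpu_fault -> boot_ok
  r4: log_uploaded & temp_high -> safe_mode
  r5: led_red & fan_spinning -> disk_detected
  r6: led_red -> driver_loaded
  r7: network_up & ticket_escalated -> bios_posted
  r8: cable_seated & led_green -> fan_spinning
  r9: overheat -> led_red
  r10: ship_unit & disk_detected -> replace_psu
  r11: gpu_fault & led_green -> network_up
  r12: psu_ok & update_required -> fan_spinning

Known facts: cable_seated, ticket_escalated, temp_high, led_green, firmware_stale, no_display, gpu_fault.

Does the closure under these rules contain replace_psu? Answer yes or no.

Round 1 fires r1, r8, r11, giving led_red, fan_spinning, network_up.
Round 2 fires r5, r6, r7, giving disk_detected, driver_loaded, bios_posted.
Round 3 fires r3, giving boot_ok.
Round 4 fires r2, giving update_required.
Fixed point reached. replace_psu is concluded only by r10; r10 needs ship_unit (never derived).

no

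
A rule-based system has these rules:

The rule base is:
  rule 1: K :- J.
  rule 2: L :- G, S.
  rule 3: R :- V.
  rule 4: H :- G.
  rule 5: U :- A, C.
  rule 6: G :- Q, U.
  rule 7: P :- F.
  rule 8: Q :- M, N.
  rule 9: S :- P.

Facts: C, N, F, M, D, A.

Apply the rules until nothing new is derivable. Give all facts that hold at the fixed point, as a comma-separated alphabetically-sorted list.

[1] rule 5 [U :- A, C.]; rule 7 [P :- F.]; rule 8 [Q :- M, N.]. ⇒ new: U, P, Q.
[2] rule 6 [G :- Q, U.]; rule 9 [S :- P.]. ⇒ new: G, S.
[3] rule 2 [L :- G, S.]; rule 4 [H :- G.]. ⇒ new: L, H.

A, C, D, F, G, H, L, M, N, P, Q, S, U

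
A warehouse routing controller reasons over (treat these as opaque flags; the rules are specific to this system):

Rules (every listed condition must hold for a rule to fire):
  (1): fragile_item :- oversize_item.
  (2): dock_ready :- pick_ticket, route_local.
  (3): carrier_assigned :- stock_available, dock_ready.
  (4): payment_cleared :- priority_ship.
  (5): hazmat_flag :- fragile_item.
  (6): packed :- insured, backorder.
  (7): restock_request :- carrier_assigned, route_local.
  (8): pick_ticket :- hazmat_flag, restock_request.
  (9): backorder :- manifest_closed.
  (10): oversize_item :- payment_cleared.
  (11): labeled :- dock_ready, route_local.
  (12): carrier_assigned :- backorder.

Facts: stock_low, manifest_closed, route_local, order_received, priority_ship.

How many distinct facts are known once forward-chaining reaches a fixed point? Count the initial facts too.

Round 1 fires (4), (9), giving payment_cleared, backorder.
Round 2 fires (10), (12), giving oversize_item, carrier_assigned.
Round 3 fires (1), (7), giving fragile_item, restock_request.
Round 4 fires (5), giving hazmat_flag.
Round 5 fires (8), giving pick_ticket.
Round 6 fires (2), giving dock_ready.
Round 7 fires (11), giving labeled.
Closure: {backorder, carrier_assigned, dock_ready, fragile_item, hazmat_flag, labeled, manifest_closed, order_received, oversize_item, payment_cleared, pick_ticket, priority_ship, restock_request, route_local, stock_low} — 15 facts.

15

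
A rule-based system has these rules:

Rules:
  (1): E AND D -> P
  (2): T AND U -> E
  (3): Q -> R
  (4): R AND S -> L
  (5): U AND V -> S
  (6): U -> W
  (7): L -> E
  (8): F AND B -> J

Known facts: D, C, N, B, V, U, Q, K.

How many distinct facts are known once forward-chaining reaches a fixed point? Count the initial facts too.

Round 1: (3) [Q -> R]; (5) [U AND V -> S]; (6) [U -> W]. New: R, S, W.
Round 2: (4) [R AND S -> L]. New: L.
Round 3: (7) [L -> E]. New: E.
Round 4: (1) [E AND D -> P]. New: P.
Closure: {B, C, D, E, K, L, N, P, Q, R, S, U, V, W} — 14 facts.

14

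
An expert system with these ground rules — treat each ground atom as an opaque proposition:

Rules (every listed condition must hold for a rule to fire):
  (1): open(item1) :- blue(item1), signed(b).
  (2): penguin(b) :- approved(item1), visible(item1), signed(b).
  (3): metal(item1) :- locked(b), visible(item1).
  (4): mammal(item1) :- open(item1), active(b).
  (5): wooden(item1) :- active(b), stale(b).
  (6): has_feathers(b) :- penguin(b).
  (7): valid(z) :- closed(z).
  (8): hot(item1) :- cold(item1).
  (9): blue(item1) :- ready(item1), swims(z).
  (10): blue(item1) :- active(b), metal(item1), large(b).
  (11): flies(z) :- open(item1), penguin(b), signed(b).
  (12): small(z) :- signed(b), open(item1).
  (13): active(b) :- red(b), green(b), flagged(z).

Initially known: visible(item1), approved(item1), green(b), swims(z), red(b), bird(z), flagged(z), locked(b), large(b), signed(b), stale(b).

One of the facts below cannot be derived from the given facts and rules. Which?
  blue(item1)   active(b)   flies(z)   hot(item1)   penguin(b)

hot(item1)

[1] (2) [penguin(b) :- approved(item1), visible(item1), signed(b).]; (3) [metal(item1) :- locked(b), visible(item1).]; (13) [active(b) :- red(b), green(b), flagged(z).]. ⇒ new: penguin(b), metal(item1), active(b).
[2] (5) [wooden(item1) :- active(b), stale(b).]; (6) [has_feathers(b) :- penguin(b).]; (10) [blue(item1) :- active(b), metal(item1), large(b).]. ⇒ new: wooden(item1), has_feathers(b), blue(item1).
[3] (1) [open(item1) :- blue(item1), signed(b).]. ⇒ new: open(item1).
[4] (4) [mammal(item1) :- open(item1), active(b).]; (11) [flies(z) :- open(item1), penguin(b), signed(b).]; (12) [small(z) :- signed(b), open(item1).]. ⇒ new: mammal(item1), flies(z), small(z).
Derived: active(b) (round 1), blue(item1) (round 2), flies(z) (round 4), penguin(b) (round 1). hot(item1) never appears in any round.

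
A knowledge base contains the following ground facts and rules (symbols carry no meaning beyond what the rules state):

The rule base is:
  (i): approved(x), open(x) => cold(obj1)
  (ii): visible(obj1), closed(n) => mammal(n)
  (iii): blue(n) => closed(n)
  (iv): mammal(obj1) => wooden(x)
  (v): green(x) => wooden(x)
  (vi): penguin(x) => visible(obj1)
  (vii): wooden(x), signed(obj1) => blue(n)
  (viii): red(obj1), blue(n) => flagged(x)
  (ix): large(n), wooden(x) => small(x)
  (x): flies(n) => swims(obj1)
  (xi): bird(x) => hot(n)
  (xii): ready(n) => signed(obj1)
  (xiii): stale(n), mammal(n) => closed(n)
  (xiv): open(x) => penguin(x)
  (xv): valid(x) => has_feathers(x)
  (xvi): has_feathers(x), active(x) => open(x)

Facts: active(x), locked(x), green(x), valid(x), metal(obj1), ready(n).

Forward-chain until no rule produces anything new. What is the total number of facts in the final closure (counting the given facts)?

Round 1: (v) [green(x) => wooden(x)]; (xii) [ready(n) => signed(obj1)]; (xv) [valid(x) => has_feathers(x)]. New: wooden(x), signed(obj1), has_feathers(x).
Round 2: (vii) [wooden(x), signed(obj1) => blue(n)]; (xvi) [has_feathers(x), active(x) => open(x)]. New: blue(n), open(x).
Round 3: (iii) [blue(n) => closed(n)]; (xiv) [open(x) => penguin(x)]. New: closed(n), penguin(x).
Round 4: (vi) [penguin(x) => visible(obj1)]. New: visible(obj1).
Round 5: (ii) [visible(obj1), closed(n) => mammal(n)]. New: mammal(n).
Closure: {active(x), blue(n), closed(n), green(x), has_feathers(x), locked(x), mammal(n), metal(obj1), open(x), penguin(x), ready(n), signed(obj1), valid(x), visible(obj1), wooden(x)} — 15 facts.

15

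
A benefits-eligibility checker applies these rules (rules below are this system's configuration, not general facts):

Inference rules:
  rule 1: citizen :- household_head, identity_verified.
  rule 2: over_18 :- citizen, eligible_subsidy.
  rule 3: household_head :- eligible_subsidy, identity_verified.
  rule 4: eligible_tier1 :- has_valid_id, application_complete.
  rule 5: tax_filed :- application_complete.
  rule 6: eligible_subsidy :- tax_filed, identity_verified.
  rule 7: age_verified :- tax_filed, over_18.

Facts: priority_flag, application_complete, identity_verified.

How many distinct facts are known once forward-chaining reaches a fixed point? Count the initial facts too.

Round 1: rule 5 [tax_filed :- application_complete.]. Adds tax_filed.
Round 2: rule 6 [eligible_subsidy :- tax_filed, identity_verified.]. Adds eligible_subsidy.
Round 3: rule 3 [household_head :- eligible_subsidy, identity_verified.]. Adds household_head.
Round 4: rule 1 [citizen :- household_head, identity_verified.]. Adds citizen.
Round 5: rule 2 [over_18 :- citizen, eligible_subsidy.]. Adds over_18.
Round 6: rule 7 [age_verified :- tax_filed, over_18.]. Adds age_verified.
Closure: {age_verified, application_complete, citizen, eligible_subsidy, household_head, identity_verified, over_18, priority_flag, tax_filed} — 9 facts.

9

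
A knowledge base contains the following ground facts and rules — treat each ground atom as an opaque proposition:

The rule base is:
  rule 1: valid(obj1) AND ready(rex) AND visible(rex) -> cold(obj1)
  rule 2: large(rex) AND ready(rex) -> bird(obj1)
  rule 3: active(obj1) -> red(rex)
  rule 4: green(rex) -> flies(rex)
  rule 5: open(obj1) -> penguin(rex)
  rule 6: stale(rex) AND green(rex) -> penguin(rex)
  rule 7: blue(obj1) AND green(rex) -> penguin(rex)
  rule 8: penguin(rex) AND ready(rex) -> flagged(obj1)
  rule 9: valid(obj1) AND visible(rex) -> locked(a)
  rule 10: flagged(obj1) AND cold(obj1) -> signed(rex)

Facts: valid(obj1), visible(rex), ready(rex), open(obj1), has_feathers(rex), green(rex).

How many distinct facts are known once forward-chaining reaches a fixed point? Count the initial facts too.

Round 1: rule 1 [valid(obj1) AND ready(rex) AND visible(rex) -> cold(obj1)]; rule 4 [green(rex) -> flies(rex)]; rule 5 [open(obj1) -> penguin(rex)]; rule 9 [valid(obj1) AND visible(rex) -> locked(a)]. New: cold(obj1), flies(rex), penguin(rex), locked(a).
Round 2: rule 8 [penguin(rex) AND ready(rex) -> flagged(obj1)]. New: flagged(obj1).
Round 3: rule 10 [flagged(obj1) AND cold(obj1) -> signed(rex)]. New: signed(rex).
Closure: {cold(obj1), flagged(obj1), flies(rex), green(rex), has_feathers(rex), locked(a), open(obj1), penguin(rex), ready(rex), signed(rex), valid(obj1), visible(rex)} — 12 facts.

12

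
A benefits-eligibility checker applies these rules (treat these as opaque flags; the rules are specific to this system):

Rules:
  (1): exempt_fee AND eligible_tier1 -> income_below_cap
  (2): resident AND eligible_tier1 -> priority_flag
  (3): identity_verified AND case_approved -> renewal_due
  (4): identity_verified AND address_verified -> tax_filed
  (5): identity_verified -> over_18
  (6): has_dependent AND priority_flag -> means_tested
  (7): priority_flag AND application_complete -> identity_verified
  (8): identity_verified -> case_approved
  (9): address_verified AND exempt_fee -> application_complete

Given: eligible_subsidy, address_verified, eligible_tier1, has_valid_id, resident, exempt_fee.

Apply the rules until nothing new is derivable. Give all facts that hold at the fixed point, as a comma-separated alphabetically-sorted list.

Round 1 fires (1), (2), (9), giving income_below_cap, priority_flag, application_complete.
Round 2 fires (7), giving identity_verified.
Round 3 fires (4), (5), (8), giving tax_filed, over_18, case_approved.
Round 4 fires (3), giving renewal_due.

address_verified, application_complete, case_approved, eligible_subsidy, eligible_tier1, exempt_fee, has_valid_id, identity_verified, income_below_cap, over_18, priority_flag, renewal_due, resident, tax_filed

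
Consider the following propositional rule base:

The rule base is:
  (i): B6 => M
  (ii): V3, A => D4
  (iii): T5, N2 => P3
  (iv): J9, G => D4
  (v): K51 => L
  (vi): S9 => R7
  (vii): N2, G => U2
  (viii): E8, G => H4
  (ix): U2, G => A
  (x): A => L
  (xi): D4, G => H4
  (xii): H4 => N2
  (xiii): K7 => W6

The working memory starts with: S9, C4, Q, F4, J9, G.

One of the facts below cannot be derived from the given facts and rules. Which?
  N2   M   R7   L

M

[1] (iv) [J9, G => D4]; (vi) [S9 => R7]. ⇒ new: D4, R7.
[2] (xi) [D4, G => H4]. ⇒ new: H4.
[3] (xii) [H4 => N2]. ⇒ new: N2.
[4] (vii) [N2, G => U2]. ⇒ new: U2.
[5] (ix) [U2, G => A]. ⇒ new: A.
[6] (x) [A => L]. ⇒ new: L.
Derived: L (round 6), N2 (round 3), R7 (round 1). M never appears in any round.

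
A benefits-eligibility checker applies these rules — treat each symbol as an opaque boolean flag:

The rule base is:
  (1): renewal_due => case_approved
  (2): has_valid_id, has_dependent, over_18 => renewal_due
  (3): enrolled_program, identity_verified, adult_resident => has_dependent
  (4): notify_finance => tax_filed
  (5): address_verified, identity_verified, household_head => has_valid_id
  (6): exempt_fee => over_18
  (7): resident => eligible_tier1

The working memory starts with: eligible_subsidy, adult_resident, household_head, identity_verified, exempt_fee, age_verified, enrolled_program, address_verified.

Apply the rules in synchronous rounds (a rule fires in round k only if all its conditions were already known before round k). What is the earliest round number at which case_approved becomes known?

Round 1 — (3), (5), (6), derive has_dependent, has_valid_id, over_18.
Round 2 — (2), derive renewal_due.
Round 3 — (1), derive case_approved.
case_approved first appears in round 3.

3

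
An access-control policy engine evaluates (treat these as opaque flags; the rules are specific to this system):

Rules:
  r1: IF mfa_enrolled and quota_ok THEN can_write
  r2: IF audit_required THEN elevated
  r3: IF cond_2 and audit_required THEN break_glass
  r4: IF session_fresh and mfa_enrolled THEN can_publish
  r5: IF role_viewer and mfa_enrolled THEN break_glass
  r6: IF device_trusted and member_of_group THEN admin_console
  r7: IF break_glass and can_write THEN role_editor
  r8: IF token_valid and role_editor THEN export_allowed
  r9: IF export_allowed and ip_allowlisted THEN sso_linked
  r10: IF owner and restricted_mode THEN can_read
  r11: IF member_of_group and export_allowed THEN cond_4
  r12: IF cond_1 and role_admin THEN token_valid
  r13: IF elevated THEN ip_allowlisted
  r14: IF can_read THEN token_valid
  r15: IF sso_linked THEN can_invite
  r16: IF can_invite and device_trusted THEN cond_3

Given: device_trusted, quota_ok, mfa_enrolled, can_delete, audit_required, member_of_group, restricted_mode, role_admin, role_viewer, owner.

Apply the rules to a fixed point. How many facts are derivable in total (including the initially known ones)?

23

Round 1 fires r1, r2, r5, r6, r10, giving can_write, elevated, break_glass, admin_console, can_read.
Round 2 fires r7, r13, r14, giving role_editor, ip_allowlisted, token_valid.
Round 3 fires r8, giving export_allowed.
Round 4 fires r9, r11, giving sso_linked, cond_4.
Round 5 fires r15, giving can_invite.
Round 6 fires r16, giving cond_3.
Closure: {admin_console, audit_required, break_glass, can_delete, can_invite, can_read, can_write, cond_3, cond_4, device_trusted, elevated, export_allowed, ip_allowlisted, member_of_group, mfa_enrolled, owner, quota_ok, restricted_mode, role_admin, role_editor, role_viewer, sso_linked, token_valid} — 23 facts.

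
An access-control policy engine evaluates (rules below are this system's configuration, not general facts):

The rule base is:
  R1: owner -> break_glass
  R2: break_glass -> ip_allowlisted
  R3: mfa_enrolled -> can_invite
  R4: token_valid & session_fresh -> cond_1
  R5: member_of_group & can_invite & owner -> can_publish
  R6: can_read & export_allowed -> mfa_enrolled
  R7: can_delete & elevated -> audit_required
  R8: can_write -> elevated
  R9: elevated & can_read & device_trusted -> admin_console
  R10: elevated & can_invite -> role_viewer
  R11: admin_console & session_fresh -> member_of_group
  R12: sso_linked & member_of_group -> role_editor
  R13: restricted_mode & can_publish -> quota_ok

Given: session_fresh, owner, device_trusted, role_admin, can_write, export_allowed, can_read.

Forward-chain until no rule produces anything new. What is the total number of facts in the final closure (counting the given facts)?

16

Round 1 fires R1, R6, R8, giving break_glass, mfa_enrolled, elevated.
Round 2 fires R2, R3, R9, giving ip_allowlisted, can_invite, admin_console.
Round 3 fires R10, R11, giving role_viewer, member_of_group.
Round 4 fires R5, giving can_publish.
Closure: {admin_console, break_glass, can_invite, can_publish, can_read, can_write, device_trusted, elevated, export_allowed, ip_allowlisted, member_of_group, mfa_enrolled, owner, role_admin, role_viewer, session_fresh} — 16 facts.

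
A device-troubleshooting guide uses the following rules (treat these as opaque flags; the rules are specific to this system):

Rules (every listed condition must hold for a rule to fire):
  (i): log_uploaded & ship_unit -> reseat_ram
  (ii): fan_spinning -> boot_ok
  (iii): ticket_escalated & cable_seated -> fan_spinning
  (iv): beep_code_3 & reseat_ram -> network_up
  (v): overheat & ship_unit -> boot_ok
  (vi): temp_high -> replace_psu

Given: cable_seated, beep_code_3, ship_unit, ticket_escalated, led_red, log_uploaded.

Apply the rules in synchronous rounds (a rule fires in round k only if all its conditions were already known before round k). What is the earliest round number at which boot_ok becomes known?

Round 1 fires (i), (iii), giving reseat_ram, fan_spinning.
Round 2 fires (ii), (iv), giving boot_ok, network_up.
boot_ok first appears in round 2.

2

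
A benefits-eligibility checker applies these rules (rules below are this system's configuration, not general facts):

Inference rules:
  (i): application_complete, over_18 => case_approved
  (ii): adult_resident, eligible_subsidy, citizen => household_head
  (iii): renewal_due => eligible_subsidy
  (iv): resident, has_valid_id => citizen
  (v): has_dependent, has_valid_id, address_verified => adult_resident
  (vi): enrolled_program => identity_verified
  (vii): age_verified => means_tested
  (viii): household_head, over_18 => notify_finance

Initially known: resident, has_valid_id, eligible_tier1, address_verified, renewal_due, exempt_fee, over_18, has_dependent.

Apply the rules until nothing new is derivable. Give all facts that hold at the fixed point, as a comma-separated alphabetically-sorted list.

[1] (iii) [renewal_due => eligible_subsidy]; (iv) [resident, has_valid_id => citizen]; (v) [has_dependent, has_valid_id, address_verified => adult_resident]. ⇒ new: eligible_subsidy, citizen, adult_resident.
[2] (ii) [adult_resident, eligible_subsidy, citizen => household_head]. ⇒ new: household_head.
[3] (viii) [household_head, over_18 => notify_finance]. ⇒ new: notify_finance.

address_verified, adult_resident, citizen, eligible_subsidy, eligible_tier1, exempt_fee, has_dependent, has_valid_id, household_head, notify_finance, over_18, renewal_due, resident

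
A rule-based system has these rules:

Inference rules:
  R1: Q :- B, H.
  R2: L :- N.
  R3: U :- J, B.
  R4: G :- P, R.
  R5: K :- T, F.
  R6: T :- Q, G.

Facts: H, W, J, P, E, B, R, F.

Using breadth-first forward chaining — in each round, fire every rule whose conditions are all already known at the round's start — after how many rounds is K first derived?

Round 1 — R1, R3, R4, derive Q, U, G.
Round 2 — R6, derive T.
Round 3 — R5, derive K.
K first appears in round 3.

3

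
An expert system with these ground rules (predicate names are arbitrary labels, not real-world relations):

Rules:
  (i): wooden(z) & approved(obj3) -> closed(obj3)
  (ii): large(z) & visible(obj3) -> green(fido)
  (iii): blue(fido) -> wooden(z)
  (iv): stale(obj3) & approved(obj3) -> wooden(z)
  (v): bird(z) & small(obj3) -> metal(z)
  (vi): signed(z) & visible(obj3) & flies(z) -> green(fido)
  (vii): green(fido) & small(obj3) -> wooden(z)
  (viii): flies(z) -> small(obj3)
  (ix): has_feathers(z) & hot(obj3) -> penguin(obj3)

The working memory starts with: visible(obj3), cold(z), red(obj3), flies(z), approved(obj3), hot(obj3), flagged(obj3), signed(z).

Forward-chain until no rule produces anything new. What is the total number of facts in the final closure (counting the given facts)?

12

Round 1 fires (vi), (viii), giving green(fido), small(obj3).
Round 2 fires (vii), giving wooden(z).
Round 3 fires (i), giving closed(obj3).
Closure: {approved(obj3), closed(obj3), cold(z), flagged(obj3), flies(z), green(fido), hot(obj3), red(obj3), signed(z), small(obj3), visible(obj3), wooden(z)} — 12 facts.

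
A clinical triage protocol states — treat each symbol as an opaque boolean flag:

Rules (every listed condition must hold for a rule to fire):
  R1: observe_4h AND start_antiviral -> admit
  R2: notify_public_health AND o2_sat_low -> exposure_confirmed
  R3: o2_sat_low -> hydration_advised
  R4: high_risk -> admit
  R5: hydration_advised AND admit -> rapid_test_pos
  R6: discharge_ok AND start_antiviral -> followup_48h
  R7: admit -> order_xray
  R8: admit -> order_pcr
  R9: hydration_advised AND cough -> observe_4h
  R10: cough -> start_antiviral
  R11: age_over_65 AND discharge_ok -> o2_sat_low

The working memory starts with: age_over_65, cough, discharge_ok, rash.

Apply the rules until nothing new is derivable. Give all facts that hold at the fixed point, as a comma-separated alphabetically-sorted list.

admit, age_over_65, cough, discharge_ok, followup_48h, hydration_advised, o2_sat_low, observe_4h, order_pcr, order_xray, rapid_test_pos, rash, start_antiviral

[1] R10 [cough -> start_antiviral]; R11 [age_over_65 AND discharge_ok -> o2_sat_low]. ⇒ new: start_antiviral, o2_sat_low.
[2] R3 [o2_sat_low -> hydration_advised]; R6 [discharge_ok AND start_antiviral -> followup_48h]. ⇒ new: hydration_advised, followup_48h.
[3] R9 [hydration_advised AND cough -> observe_4h]. ⇒ new: observe_4h.
[4] R1 [observe_4h AND start_antiviral -> admit]. ⇒ new: admit.
[5] R5 [hydration_advised AND admit -> rapid_test_pos]; R7 [admit -> order_xray]; R8 [admit -> order_pcr]. ⇒ new: rapid_test_pos, order_xray, order_pcr.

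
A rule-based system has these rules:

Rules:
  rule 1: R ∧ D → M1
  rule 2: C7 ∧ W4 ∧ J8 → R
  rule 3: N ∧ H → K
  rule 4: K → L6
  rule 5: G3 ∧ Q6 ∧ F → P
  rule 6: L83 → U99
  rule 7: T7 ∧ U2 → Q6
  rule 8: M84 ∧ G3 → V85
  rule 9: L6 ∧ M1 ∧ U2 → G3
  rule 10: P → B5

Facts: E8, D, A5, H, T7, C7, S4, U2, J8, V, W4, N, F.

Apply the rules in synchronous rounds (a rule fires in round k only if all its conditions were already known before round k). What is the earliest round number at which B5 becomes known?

Round 1: rule 2 [C7 ∧ W4 ∧ J8 → R]; rule 3 [N ∧ H → K]; rule 7 [T7 ∧ U2 → Q6]. Adds R, K, Q6.
Round 2: rule 1 [R ∧ D → M1]; rule 4 [K → L6]. Adds M1, L6.
Round 3: rule 9 [L6 ∧ M1 ∧ U2 → G3]. Adds G3.
Round 4: rule 5 [G3 ∧ Q6 ∧ F → P]. Adds P.
Round 5: rule 10 [P → B5]. Adds B5.
B5 first appears in round 5.

5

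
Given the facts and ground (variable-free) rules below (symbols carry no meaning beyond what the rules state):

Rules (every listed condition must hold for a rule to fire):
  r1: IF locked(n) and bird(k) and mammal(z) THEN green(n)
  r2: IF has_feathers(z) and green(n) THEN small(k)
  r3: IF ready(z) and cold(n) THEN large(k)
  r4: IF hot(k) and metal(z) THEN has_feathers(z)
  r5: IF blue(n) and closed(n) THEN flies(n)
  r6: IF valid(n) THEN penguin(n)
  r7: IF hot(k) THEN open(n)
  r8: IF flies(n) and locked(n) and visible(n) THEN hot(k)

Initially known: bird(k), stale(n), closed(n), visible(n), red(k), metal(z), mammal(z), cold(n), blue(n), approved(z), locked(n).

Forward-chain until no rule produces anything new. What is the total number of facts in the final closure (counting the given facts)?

17

Round 1 fires r1, r5, giving green(n), flies(n).
Round 2 fires r8, giving hot(k).
Round 3 fires r4, r7, giving has_feathers(z), open(n).
Round 4 fires r2, giving small(k).
Closure: {approved(z), bird(k), blue(n), closed(n), cold(n), flies(n), green(n), has_feathers(z), hot(k), locked(n), mammal(z), metal(z), open(n), red(k), small(k), stale(n), visible(n)} — 17 facts.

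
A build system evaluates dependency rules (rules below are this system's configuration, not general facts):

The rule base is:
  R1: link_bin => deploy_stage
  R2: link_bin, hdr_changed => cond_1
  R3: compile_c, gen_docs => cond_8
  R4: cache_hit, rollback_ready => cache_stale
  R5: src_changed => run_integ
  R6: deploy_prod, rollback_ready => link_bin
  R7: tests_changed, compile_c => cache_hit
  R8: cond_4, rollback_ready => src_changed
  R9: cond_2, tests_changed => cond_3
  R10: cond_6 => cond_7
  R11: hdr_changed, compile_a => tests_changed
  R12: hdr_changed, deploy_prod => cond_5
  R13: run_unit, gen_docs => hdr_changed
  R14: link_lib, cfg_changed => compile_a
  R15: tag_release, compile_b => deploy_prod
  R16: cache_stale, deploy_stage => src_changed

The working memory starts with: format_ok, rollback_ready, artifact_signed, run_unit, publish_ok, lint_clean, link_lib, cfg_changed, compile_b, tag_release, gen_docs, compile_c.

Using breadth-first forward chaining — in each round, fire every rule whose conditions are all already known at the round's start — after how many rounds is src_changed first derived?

5

Round 1 — R3, R13, R14, R15, derive cond_8, hdr_changed, compile_a, deploy_prod.
Round 2 — R6, R11, R12, derive link_bin, tests_changed, cond_5.
Round 3 — R1, R2, R7, derive deploy_stage, cond_1, cache_hit.
Round 4 — R4, derive cache_stale.
Round 5 — R16, derive src_changed.
src_changed first appears in round 5.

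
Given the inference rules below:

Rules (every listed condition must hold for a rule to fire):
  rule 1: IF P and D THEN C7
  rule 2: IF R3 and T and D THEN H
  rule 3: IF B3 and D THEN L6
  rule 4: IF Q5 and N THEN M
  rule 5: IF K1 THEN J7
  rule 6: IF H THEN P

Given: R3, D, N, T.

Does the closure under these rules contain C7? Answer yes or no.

Round 1: rule 2 [IF R3 and T and D THEN H]. Adds H.
Round 2: rule 6 [IF H THEN P]. Adds P.
Round 3: rule 1 [IF P and D THEN C7]. Adds C7.
C7 appears in round 3, so it is derivable.

yes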